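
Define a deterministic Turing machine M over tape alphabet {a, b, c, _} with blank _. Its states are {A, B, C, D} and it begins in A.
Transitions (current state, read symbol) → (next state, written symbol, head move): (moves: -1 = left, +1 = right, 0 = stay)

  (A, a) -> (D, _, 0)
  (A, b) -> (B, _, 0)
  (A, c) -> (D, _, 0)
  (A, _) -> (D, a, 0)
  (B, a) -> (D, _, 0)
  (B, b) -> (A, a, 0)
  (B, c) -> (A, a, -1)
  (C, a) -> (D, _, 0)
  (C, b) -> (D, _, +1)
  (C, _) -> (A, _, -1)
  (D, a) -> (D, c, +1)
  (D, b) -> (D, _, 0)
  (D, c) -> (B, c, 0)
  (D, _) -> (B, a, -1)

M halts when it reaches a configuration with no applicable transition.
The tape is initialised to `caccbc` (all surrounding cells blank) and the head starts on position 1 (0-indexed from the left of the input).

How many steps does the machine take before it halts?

A | __c[a]ccbc   read a → write _, move 0, go to D
D | __c[_]ccbc   read _ → write a, move -1, go to B
B | __[c]accbc   read c → write a, move -1, go to A
A | _[_]aaccbc   read _ → write a, move 0, go to D
D | _[a]aaccbc   read a → write c, move +1, go to D
D | _c[a]accbc   read a → write c, move +1, go to D
D | _cc[a]ccbc   read a → write c, move +1, go to D
D | _ccc[c]cbc   read c → write c, move 0, go to B
B | _ccc[c]cbc   read c → write a, move -1, go to A
A | _cc[c]acbc   read c → write _, move 0, go to D
D | _cc[_]acbc   read _ → write a, move -1, go to B
B | _c[c]aacbc   read c → write a, move -1, go to A
A | _[c]aaacbc   read c → write _, move 0, go to D
D | _[_]aaacbc   read _ → write a, move -1, go to B
B | [_]aaaacbc
M halts after 14 transitions.

14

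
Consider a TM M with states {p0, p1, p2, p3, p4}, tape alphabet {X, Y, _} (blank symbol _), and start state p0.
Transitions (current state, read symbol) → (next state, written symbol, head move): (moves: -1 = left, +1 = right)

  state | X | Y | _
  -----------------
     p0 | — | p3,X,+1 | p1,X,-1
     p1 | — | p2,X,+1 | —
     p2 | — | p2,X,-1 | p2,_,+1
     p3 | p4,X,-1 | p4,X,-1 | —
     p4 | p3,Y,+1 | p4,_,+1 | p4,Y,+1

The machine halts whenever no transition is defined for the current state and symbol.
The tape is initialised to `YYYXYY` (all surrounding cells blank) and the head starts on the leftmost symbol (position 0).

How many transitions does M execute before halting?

p0 | [Y]YYXYY_   read Y → write X, move +1, go to p3
p3 | X[Y]YXYY_   read Y → write X, move -1, go to p4
p4 | [X]XYXYY_   read X → write Y, move +1, go to p3
p3 | Y[X]YXYY_   read X → write X, move -1, go to p4
p4 | [Y]XYXYY_   read Y → write _, move +1, go to p4
p4 | _[X]YXYY_   read X → write Y, move +1, go to p3
p3 | _Y[Y]XYY_   read Y → write X, move -1, go to p4
p4 | _[Y]XXYY_   read Y → write _, move +1, go to p4
p4 | __[X]XYY_   read X → write Y, move +1, go to p3
p3 | __Y[X]YY_   read X → write X, move -1, go to p4
p4 | __[Y]XYY_   read Y → write _, move +1, go to p4
p4 | ___[X]YY_   read X → write Y, move +1, go to p3
p3 | ___Y[Y]Y_   read Y → write X, move -1, go to p4
p4 | ___[Y]XY_   read Y → write _, move +1, go to p4
p4 | ____[X]Y_   read X → write Y, move +1, go to p3
p3 | ____Y[Y]_   read Y → write X, move -1, go to p4
p4 | ____[Y]X_   read Y → write _, move +1, go to p4
p4 | _____[X]_   read X → write Y, move +1, go to p3
p3 | _____Y[_]
M halts after 18 transitions.

18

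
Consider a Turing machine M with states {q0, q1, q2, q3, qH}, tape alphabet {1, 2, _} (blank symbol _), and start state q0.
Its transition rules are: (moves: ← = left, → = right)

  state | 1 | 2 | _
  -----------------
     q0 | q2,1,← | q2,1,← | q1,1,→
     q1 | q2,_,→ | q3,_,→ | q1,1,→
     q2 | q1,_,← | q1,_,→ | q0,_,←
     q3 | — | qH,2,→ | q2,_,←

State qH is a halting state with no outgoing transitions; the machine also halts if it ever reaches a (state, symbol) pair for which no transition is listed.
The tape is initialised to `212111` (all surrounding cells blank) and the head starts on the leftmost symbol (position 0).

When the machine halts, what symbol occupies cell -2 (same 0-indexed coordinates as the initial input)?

1

q0 | __[2]12111   read 2 → write 1, move ←, go to q2
q2 | _[_]112111   read _ → write _, move ←, go to q0
q0 | [_]_112111   read _ → write 1, move →, go to q1
q1 | 1[_]112111   read _ → write 1, move →, go to q1
q1 | 11[1]12111   read 1 → write _, move →, go to q2
q2 | 11_[1]2111   read 1 → write _, move ←, go to q1
q1 | 11[_]_2111   read _ → write 1, move →, go to q1
q1 | 111[_]2111   read _ → write 1, move →, go to q1
q1 | 1111[2]111   read 2 → write _, move →, go to q3
q3 | 1111_[1]11
Cell -2 holds 1 when M halts.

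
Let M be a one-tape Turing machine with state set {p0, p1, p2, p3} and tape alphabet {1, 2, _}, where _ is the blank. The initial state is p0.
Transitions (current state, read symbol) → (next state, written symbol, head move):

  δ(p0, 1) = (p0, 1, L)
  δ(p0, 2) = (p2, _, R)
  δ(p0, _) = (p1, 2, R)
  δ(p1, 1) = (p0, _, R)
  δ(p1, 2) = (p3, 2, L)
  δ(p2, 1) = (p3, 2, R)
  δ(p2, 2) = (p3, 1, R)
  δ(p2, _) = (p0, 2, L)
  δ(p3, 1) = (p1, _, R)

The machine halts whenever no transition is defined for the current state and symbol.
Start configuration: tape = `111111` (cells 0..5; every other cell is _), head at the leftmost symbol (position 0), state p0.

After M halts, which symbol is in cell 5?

_

p0 | _[1]11111__   read 1 → write 1, move L, go to p0
p0 | [_]111111__   read _ → write 2, move R, go to p1
p1 | 2[1]11111__   read 1 → write _, move R, go to p0
p0 | 2_[1]1111__   read 1 → write 1, move L, go to p0
p0 | 2[_]11111__   read _ → write 2, move R, go to p1
p1 | 22[1]1111__   read 1 → write _, move R, go to p0
p0 | 22_[1]111__   read 1 → write 1, move L, go to p0
p0 | 22[_]1111__   read _ → write 2, move R, go to p1
p1 | 222[1]111__   read 1 → write _, move R, go to p0
p0 | 222_[1]11__   read 1 → write 1, move L, go to p0
p0 | 222[_]111__   read _ → write 2, move R, go to p1
p1 | 2222[1]11__   read 1 → write _, move R, go to p0
p0 | 2222_[1]1__   read 1 → write 1, move L, go to p0
p0 | 2222[_]11__   read _ → write 2, move R, go to p1
p1 | 22222[1]1__   read 1 → write _, move R, go to p0
p0 | 22222_[1]__   read 1 → write 1, move L, go to p0
p0 | 22222[_]1__   read _ → write 2, move R, go to p1
p1 | 222222[1]__   read 1 → write _, move R, go to p0
p0 | 222222_[_]_   read _ → write 2, move R, go to p1
p1 | 222222_2[_]
Cell 5 holds _ when M halts.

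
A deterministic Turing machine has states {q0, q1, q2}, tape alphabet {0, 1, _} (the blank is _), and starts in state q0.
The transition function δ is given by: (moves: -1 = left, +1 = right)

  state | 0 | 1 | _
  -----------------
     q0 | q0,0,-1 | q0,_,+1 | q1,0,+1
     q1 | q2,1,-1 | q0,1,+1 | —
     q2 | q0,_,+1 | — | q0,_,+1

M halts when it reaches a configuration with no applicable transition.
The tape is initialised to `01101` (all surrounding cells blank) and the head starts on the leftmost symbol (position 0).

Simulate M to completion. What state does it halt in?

state=q0 head=0 tape=_[0]1101__   (q0,0)→(q0,0,-1)
state=q0 head=-1 tape=[_]01101__   (q0,_)→(q1,0,+1)
state=q1 head=0 tape=0[0]1101__   (q1,0)→(q2,1,-1)
state=q2 head=-1 tape=[0]11101__   (q2,0)→(q0,_,+1)
state=q0 head=0 tape=_[1]1101__   (q0,1)→(q0,_,+1)
state=q0 head=1 tape=__[1]101__   (q0,1)→(q0,_,+1)
state=q0 head=2 tape=___[1]01__   (q0,1)→(q0,_,+1)
state=q0 head=3 tape=____[0]1__   (q0,0)→(q0,0,-1)
state=q0 head=2 tape=___[_]01__   (q0,_)→(q1,0,+1)
state=q1 head=3 tape=___0[0]1__   (q1,0)→(q2,1,-1)
state=q2 head=2 tape=___[0]11__   (q2,0)→(q0,_,+1)
state=q0 head=3 tape=____[1]1__   (q0,1)→(q0,_,+1)
state=q0 head=4 tape=_____[1]__   (q0,1)→(q0,_,+1)
state=q0 head=5 tape=______[_]_   (q0,_)→(q1,0,+1)
state=q1 head=6 tape=______0[_]
No transition is defined for (q1, _); M halts in state q1.

q1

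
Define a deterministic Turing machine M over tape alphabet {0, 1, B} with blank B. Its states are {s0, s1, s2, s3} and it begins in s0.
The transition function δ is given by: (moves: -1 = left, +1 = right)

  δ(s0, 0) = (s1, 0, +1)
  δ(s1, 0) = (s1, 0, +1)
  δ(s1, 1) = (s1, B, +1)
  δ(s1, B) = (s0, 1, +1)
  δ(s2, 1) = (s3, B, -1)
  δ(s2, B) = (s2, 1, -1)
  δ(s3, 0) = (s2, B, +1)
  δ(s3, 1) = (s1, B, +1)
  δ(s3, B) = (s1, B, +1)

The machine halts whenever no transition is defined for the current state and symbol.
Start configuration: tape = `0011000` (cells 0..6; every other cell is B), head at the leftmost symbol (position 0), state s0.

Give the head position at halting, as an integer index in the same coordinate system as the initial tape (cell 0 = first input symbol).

state=s0 head=0 tape=[0]011000BB   (s0,0)→(s1,0,+1)
state=s1 head=1 tape=0[0]11000BB   (s1,0)→(s1,0,+1)
state=s1 head=2 tape=00[1]1000BB   (s1,1)→(s1,B,+1)
state=s1 head=3 tape=00B[1]000BB   (s1,1)→(s1,B,+1)
state=s1 head=4 tape=00BB[0]00BB   (s1,0)→(s1,0,+1)
state=s1 head=5 tape=00BB0[0]0BB   (s1,0)→(s1,0,+1)
state=s1 head=6 tape=00BB00[0]BB   (s1,0)→(s1,0,+1)
state=s1 head=7 tape=00BB000[B]B   (s1,B)→(s0,1,+1)
state=s0 head=8 tape=00BB0001[B]
At halt the head is at cell 8.

8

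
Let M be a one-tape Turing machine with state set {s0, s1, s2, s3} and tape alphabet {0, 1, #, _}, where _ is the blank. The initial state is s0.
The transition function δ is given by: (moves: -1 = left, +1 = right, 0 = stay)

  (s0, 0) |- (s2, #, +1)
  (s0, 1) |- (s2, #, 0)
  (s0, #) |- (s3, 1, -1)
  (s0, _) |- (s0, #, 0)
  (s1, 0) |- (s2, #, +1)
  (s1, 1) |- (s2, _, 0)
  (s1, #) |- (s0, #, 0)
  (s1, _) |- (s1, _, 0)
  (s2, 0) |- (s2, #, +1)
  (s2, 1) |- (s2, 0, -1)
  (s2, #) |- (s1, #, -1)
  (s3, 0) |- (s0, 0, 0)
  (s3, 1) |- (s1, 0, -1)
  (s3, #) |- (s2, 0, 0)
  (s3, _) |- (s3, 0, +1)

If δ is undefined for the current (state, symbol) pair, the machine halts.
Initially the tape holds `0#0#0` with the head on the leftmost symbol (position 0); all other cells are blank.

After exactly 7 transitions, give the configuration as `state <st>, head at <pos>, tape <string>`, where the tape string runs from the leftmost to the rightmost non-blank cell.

s0 | _[0]#0#0   read 0 → write #, move +1, go to s2
s2 | _#[#]0#0   read # → write #, move -1, go to s1
s1 | _[#]#0#0   read # → write #, move 0, go to s0
s0 | _[#]#0#0   read # → write 1, move -1, go to s3
s3 | [_]1#0#0   read _ → write 0, move +1, go to s3
s3 | 0[1]#0#0   read 1 → write 0, move -1, go to s1
s1 | [0]0#0#0   read 0 → write #, move +1, go to s2
s2 | #[0]#0#0
After 7 steps: state s2, head at 0, tape #0#0#0.

state s2, head at 0, tape #0#0#0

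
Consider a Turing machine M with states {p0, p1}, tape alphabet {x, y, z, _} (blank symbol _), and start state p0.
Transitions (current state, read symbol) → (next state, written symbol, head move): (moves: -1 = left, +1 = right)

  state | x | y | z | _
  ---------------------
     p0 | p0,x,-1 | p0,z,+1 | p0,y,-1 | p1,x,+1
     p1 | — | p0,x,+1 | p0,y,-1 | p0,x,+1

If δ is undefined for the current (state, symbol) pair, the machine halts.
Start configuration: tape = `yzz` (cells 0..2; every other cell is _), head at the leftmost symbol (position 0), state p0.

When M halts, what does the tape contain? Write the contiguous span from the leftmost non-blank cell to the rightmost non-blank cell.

xxxyy

p0 | __[y]zz   read y → write z, move +1, go to p0
p0 | __z[z]z   read z → write y, move -1, go to p0
p0 | __[z]yz   read z → write y, move -1, go to p0
p0 | _[_]yyz   read _ → write x, move +1, go to p1
p1 | _x[y]yz   read y → write x, move +1, go to p0
p0 | _xx[y]z   read y → write z, move +1, go to p0
p0 | _xxz[z]   read z → write y, move -1, go to p0
p0 | _xx[z]y   read z → write y, move -1, go to p0
p0 | _x[x]yy   read x → write x, move -1, go to p0
p0 | _[x]xyy   read x → write x, move -1, go to p0
p0 | [_]xxyy   read _ → write x, move +1, go to p1
p1 | x[x]xyy
The non-blank tape span at halt is xxxyy.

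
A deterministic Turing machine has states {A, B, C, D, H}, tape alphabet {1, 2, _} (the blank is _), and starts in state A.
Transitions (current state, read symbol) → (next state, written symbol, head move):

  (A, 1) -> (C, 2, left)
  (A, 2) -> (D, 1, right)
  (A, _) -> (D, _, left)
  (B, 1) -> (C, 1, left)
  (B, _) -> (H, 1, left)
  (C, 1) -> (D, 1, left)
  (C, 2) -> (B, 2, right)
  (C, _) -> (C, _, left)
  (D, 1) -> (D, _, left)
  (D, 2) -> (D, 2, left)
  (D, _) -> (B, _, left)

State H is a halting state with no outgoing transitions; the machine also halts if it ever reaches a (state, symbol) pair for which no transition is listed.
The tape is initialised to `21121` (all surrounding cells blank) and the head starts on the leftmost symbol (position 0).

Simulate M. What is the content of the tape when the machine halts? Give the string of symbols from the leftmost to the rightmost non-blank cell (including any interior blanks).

state=A head=0 tape=___[2]1121   (A,2)→(D,1,right)
state=D head=1 tape=___1[1]121   (D,1)→(D,_,left)
state=D head=0 tape=___[1]_121   (D,1)→(D,_,left)
state=D head=-1 tape=__[_]__121   (D,_)→(B,_,left)
state=B head=-2 tape=_[_]___121   (B,_)→(H,1,left)
state=H head=-3 tape=[_]1___121
The non-blank tape span at halt is 1___121.

1___121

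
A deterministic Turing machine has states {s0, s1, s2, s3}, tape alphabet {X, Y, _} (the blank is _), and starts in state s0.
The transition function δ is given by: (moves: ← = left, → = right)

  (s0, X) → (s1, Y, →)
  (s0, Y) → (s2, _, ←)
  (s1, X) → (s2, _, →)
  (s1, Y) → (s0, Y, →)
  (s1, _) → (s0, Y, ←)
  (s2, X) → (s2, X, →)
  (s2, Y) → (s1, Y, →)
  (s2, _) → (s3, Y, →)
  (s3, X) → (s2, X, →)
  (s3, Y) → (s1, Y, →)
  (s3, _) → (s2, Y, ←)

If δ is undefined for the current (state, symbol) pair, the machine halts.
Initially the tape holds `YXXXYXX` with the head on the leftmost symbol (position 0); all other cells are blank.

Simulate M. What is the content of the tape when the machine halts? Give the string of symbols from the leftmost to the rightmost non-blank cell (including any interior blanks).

state=s0 head=0 tape=_[Y]XXXYXX___   (s0,Y)→(s2,_,←)
state=s2 head=-1 tape=[_]_XXXYXX___   (s2,_)→(s3,Y,→)
state=s3 head=0 tape=Y[_]XXXYXX___   (s3,_)→(s2,Y,←)
state=s2 head=-1 tape=[Y]YXXXYXX___   (s2,Y)→(s1,Y,→)
state=s1 head=0 tape=Y[Y]XXXYXX___   (s1,Y)→(s0,Y,→)
state=s0 head=1 tape=YY[X]XXYXX___   (s0,X)→(s1,Y,→)
state=s1 head=2 tape=YYY[X]XYXX___   (s1,X)→(s2,_,→)
state=s2 head=3 tape=YYY_[X]YXX___   (s2,X)→(s2,X,→)
state=s2 head=4 tape=YYY_X[Y]XX___   (s2,Y)→(s1,Y,→)
state=s1 head=5 tape=YYY_XY[X]X___   (s1,X)→(s2,_,→)
state=s2 head=6 tape=YYY_XY_[X]___   (s2,X)→(s2,X,→)
state=s2 head=7 tape=YYY_XY_X[_]__   (s2,_)→(s3,Y,→)
state=s3 head=8 tape=YYY_XY_XY[_]_   (s3,_)→(s2,Y,←)
state=s2 head=7 tape=YYY_XY_X[Y]Y_   (s2,Y)→(s1,Y,→)
state=s1 head=8 tape=YYY_XY_XY[Y]_   (s1,Y)→(s0,Y,→)
state=s0 head=9 tape=YYY_XY_XYY[_]
The non-blank tape span at halt is YYY_XY_XYY.

YYY_XY_XYY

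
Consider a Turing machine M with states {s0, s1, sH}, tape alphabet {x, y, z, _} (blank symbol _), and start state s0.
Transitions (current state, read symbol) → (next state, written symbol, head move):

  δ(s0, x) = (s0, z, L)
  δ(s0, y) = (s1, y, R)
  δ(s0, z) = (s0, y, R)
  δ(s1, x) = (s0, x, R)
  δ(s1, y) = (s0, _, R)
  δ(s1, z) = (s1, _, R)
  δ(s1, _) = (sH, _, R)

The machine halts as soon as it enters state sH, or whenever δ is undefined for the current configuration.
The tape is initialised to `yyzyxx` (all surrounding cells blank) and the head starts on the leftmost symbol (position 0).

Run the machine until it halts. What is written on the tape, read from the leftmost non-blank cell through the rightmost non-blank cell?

state=s0 head=0 tape=[y]yzyxx__   (s0,y)→(s1,y,R)
state=s1 head=1 tape=y[y]zyxx__   (s1,y)→(s0,_,R)
state=s0 head=2 tape=y_[z]yxx__   (s0,z)→(s0,y,R)
state=s0 head=3 tape=y_y[y]xx__   (s0,y)→(s1,y,R)
state=s1 head=4 tape=y_yy[x]x__   (s1,x)→(s0,x,R)
state=s0 head=5 tape=y_yyx[x]__   (s0,x)→(s0,z,L)
state=s0 head=4 tape=y_yy[x]z__   (s0,x)→(s0,z,L)
state=s0 head=3 tape=y_y[y]zz__   (s0,y)→(s1,y,R)
state=s1 head=4 tape=y_yy[z]z__   (s1,z)→(s1,_,R)
state=s1 head=5 tape=y_yy_[z]__   (s1,z)→(s1,_,R)
state=s1 head=6 tape=y_yy__[_]_   (s1,_)→(sH,_,R)
state=sH head=7 tape=y_yy___[_]
The non-blank tape span at halt is y_yy.

y_yy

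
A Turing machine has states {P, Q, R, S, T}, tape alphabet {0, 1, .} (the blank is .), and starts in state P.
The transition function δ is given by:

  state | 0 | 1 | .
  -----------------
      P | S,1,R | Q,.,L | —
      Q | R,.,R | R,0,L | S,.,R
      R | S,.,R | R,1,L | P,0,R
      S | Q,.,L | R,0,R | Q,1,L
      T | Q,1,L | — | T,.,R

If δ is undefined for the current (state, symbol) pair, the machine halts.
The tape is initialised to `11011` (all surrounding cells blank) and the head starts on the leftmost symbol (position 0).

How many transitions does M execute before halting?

state=P head=0 tape=.[1]1011..   (P,1)→(Q,.,L)
state=Q head=-1 tape=[.].1011..   (Q,.)→(S,.,R)
state=S head=0 tape=.[.]1011..   (S,.)→(Q,1,L)
state=Q head=-1 tape=[.]11011..   (Q,.)→(S,.,R)
state=S head=0 tape=.[1]1011..   (S,1)→(R,0,R)
state=R head=1 tape=.0[1]011..   (R,1)→(R,1,L)
state=R head=0 tape=.[0]1011..   (R,0)→(S,.,R)
state=S head=1 tape=..[1]011..   (S,1)→(R,0,R)
state=R head=2 tape=..0[0]11..   (R,0)→(S,.,R)
state=S head=3 tape=..0.[1]1..   (S,1)→(R,0,R)
state=R head=4 tape=..0.0[1]..   (R,1)→(R,1,L)
state=R head=3 tape=..0.[0]1..   (R,0)→(S,.,R)
state=S head=4 tape=..0..[1]..   (S,1)→(R,0,R)
state=R head=5 tape=..0..0[.].   (R,.)→(P,0,R)
state=P head=6 tape=..0..00[.]
M halts after 14 transitions.

14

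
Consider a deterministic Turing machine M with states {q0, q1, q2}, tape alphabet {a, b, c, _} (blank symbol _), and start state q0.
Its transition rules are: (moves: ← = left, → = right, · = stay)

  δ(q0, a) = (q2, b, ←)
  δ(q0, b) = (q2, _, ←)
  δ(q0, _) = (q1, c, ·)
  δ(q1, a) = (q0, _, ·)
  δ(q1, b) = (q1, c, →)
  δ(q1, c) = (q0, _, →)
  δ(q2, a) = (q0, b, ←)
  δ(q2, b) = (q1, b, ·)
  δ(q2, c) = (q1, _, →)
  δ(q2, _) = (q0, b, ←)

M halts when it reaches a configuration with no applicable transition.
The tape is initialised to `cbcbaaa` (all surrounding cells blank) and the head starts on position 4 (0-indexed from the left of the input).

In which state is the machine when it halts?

state=q0 head=4 tape=cbcb[a]aa   (q0,a)→(q2,b,←)
state=q2 head=3 tape=cbc[b]baa   (q2,b)→(q1,b,·)
state=q1 head=3 tape=cbc[b]baa   (q1,b)→(q1,c,→)
state=q1 head=4 tape=cbcc[b]aa   (q1,b)→(q1,c,→)
state=q1 head=5 tape=cbccc[a]a   (q1,a)→(q0,_,·)
state=q0 head=5 tape=cbccc[_]a   (q0,_)→(q1,c,·)
state=q1 head=5 tape=cbccc[c]a   (q1,c)→(q0,_,→)
state=q0 head=6 tape=cbccc_[a]   (q0,a)→(q2,b,←)
state=q2 head=5 tape=cbccc[_]b   (q2,_)→(q0,b,←)
state=q0 head=4 tape=cbcc[c]bb
No transition is defined for (q0, c); M halts in state q0.

q0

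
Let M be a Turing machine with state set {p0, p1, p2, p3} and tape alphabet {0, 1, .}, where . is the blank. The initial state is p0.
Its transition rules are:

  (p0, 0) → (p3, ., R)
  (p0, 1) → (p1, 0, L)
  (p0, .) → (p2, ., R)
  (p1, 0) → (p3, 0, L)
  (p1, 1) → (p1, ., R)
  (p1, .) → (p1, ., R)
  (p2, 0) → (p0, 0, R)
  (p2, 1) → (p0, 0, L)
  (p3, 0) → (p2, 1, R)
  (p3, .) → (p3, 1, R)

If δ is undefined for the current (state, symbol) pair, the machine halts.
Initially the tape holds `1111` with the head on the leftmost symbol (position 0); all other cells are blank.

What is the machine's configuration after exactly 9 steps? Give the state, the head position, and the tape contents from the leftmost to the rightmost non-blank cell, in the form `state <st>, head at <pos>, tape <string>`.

p0 | .[1]111   read 1 → write 0, move L, go to p1
p1 | [.]0111   read . → write ., move R, go to p1
p1 | .[0]111   read 0 → write 0, move L, go to p3
p3 | [.]0111   read . → write 1, move R, go to p3
p3 | 1[0]111   read 0 → write 1, move R, go to p2
p2 | 11[1]11   read 1 → write 0, move L, go to p0
p0 | 1[1]011   read 1 → write 0, move L, go to p1
p1 | [1]0011   read 1 → write ., move R, go to p1
p1 | .[0]011   read 0 → write 0, move L, go to p3
p3 | [.]0011
After 9 steps: state p3, head at -1, tape 0011.

state p3, head at -1, tape 0011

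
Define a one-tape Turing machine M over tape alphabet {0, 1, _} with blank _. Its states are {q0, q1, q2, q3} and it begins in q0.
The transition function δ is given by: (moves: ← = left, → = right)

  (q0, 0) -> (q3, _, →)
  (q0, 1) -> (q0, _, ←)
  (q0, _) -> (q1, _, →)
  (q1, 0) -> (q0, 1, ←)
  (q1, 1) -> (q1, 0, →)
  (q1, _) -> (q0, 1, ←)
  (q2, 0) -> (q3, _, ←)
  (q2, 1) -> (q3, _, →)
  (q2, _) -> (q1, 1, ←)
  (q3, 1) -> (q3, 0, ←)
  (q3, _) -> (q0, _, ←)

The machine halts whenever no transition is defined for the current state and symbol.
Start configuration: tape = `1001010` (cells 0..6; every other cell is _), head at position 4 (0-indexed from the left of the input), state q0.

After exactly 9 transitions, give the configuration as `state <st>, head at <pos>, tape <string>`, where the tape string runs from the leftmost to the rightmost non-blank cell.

state=q0 head=4 tape=1001[0]10   (q0,0)→(q3,_,→)
state=q3 head=5 tape=1001_[1]0   (q3,1)→(q3,0,←)
state=q3 head=4 tape=1001[_]00   (q3,_)→(q0,_,←)
state=q0 head=3 tape=100[1]_00   (q0,1)→(q0,_,←)
state=q0 head=2 tape=10[0]__00   (q0,0)→(q3,_,→)
state=q3 head=3 tape=10_[_]_00   (q3,_)→(q0,_,←)
state=q0 head=2 tape=10[_]__00   (q0,_)→(q1,_,→)
state=q1 head=3 tape=10_[_]_00   (q1,_)→(q0,1,←)
state=q0 head=2 tape=10[_]1_00   (q0,_)→(q1,_,→)
state=q1 head=3 tape=10_[1]_00
After 9 steps: state q1, head at 3, tape 10_1_00.

state q1, head at 3, tape 10_1_00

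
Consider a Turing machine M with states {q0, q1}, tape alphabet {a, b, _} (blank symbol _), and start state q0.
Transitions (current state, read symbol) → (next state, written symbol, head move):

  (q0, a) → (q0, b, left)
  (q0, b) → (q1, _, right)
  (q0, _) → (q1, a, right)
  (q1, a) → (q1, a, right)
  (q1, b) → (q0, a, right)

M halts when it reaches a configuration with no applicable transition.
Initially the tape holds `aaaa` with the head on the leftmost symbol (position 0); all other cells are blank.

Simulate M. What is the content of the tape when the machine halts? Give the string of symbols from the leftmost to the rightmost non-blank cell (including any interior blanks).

aaaa_a

state=q0 head=0 tape=__[a]aaa_   (q0,a)→(q0,b,left)
state=q0 head=-1 tape=_[_]baaa_   (q0,_)→(q1,a,right)
state=q1 head=0 tape=_a[b]aaa_   (q1,b)→(q0,a,right)
state=q0 head=1 tape=_aa[a]aa_   (q0,a)→(q0,b,left)
state=q0 head=0 tape=_a[a]baa_   (q0,a)→(q0,b,left)
state=q0 head=-1 tape=_[a]bbaa_   (q0,a)→(q0,b,left)
state=q0 head=-2 tape=[_]bbbaa_   (q0,_)→(q1,a,right)
state=q1 head=-1 tape=a[b]bbaa_   (q1,b)→(q0,a,right)
state=q0 head=0 tape=aa[b]baa_   (q0,b)→(q1,_,right)
state=q1 head=1 tape=aa_[b]aa_   (q1,b)→(q0,a,right)
state=q0 head=2 tape=aa_a[a]a_   (q0,a)→(q0,b,left)
state=q0 head=1 tape=aa_[a]ba_   (q0,a)→(q0,b,left)
state=q0 head=0 tape=aa[_]bba_   (q0,_)→(q1,a,right)
state=q1 head=1 tape=aaa[b]ba_   (q1,b)→(q0,a,right)
state=q0 head=2 tape=aaaa[b]a_   (q0,b)→(q1,_,right)
state=q1 head=3 tape=aaaa_[a]_   (q1,a)→(q1,a,right)
state=q1 head=4 tape=aaaa_a[_]
The non-blank tape span at halt is aaaa_a.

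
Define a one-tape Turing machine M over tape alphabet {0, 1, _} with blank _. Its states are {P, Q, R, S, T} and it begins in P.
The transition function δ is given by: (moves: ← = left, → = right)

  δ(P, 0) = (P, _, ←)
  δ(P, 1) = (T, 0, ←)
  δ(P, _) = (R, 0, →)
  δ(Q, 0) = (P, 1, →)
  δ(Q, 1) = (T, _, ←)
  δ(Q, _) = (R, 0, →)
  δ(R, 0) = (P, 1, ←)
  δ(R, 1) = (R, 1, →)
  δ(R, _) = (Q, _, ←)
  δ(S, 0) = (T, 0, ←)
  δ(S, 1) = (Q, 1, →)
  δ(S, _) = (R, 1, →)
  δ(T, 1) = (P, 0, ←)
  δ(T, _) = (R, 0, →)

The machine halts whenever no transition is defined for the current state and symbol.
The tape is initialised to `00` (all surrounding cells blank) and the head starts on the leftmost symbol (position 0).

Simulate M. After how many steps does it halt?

18

state=P head=0 tape=___[0]0   (P,0)→(P,_,←)
state=P head=-1 tape=__[_]_0   (P,_)→(R,0,→)
state=R head=0 tape=__0[_]0   (R,_)→(Q,_,←)
state=Q head=-1 tape=__[0]_0   (Q,0)→(P,1,→)
state=P head=0 tape=__1[_]0   (P,_)→(R,0,→)
state=R head=1 tape=__10[0]   (R,0)→(P,1,←)
state=P head=0 tape=__1[0]1   (P,0)→(P,_,←)
state=P head=-1 tape=__[1]_1   (P,1)→(T,0,←)
state=T head=-2 tape=_[_]0_1   (T,_)→(R,0,→)
state=R head=-1 tape=_0[0]_1   (R,0)→(P,1,←)
state=P head=-2 tape=_[0]1_1   (P,0)→(P,_,←)
state=P head=-3 tape=[_]_1_1   (P,_)→(R,0,→)
state=R head=-2 tape=0[_]1_1   (R,_)→(Q,_,←)
state=Q head=-3 tape=[0]_1_1   (Q,0)→(P,1,→)
state=P head=-2 tape=1[_]1_1   (P,_)→(R,0,→)
state=R head=-1 tape=10[1]_1   (R,1)→(R,1,→)
state=R head=0 tape=101[_]1   (R,_)→(Q,_,←)
state=Q head=-1 tape=10[1]_1   (Q,1)→(T,_,←)
state=T head=-2 tape=1[0]__1
M halts after 18 transitions.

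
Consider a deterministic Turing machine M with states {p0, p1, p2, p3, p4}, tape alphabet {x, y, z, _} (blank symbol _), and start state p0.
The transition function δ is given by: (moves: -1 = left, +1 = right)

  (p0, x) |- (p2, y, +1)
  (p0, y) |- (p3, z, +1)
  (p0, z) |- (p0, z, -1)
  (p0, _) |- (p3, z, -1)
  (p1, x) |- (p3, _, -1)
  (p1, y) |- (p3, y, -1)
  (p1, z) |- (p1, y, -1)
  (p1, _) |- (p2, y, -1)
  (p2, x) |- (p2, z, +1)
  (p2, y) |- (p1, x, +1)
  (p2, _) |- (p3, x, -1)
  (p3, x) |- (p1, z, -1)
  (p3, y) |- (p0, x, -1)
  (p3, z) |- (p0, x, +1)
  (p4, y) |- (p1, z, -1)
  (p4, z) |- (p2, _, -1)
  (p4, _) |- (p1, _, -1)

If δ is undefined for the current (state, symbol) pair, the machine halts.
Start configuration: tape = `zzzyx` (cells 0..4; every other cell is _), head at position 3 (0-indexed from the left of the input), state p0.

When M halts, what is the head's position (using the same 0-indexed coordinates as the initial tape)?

-3

p0 | ___zzz[y]x   read y → write z, move +1, go to p3
p3 | ___zzzz[x]   read x → write z, move -1, go to p1
p1 | ___zzz[z]z   read z → write y, move -1, go to p1
p1 | ___zz[z]yz   read z → write y, move -1, go to p1
p1 | ___z[z]yyz   read z → write y, move -1, go to p1
p1 | ___[z]yyyz   read z → write y, move -1, go to p1
p1 | __[_]yyyyz   read _ → write y, move -1, go to p2
p2 | _[_]yyyyyz   read _ → write x, move -1, go to p3
p3 | [_]xyyyyyz
At halt the head is at cell -3.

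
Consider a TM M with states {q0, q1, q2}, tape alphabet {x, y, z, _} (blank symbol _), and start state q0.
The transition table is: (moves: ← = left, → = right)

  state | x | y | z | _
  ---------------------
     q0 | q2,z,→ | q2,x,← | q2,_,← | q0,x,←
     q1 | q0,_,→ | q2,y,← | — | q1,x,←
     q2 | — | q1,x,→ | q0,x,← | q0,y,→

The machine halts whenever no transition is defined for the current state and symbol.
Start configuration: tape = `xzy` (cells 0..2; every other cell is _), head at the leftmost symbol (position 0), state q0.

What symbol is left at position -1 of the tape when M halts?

z

q0 | __[x]zy   read x → write z, move →, go to q2
q2 | __z[z]y   read z → write x, move ←, go to q0
q0 | __[z]xy   read z → write _, move ←, go to q2
q2 | _[_]_xy   read _ → write y, move →, go to q0
q0 | _y[_]xy   read _ → write x, move ←, go to q0
q0 | _[y]xxy   read y → write x, move ←, go to q2
q2 | [_]xxxy   read _ → write y, move →, go to q0
q0 | y[x]xxy   read x → write z, move →, go to q2
q2 | yz[x]xy
Cell -1 holds z when M halts.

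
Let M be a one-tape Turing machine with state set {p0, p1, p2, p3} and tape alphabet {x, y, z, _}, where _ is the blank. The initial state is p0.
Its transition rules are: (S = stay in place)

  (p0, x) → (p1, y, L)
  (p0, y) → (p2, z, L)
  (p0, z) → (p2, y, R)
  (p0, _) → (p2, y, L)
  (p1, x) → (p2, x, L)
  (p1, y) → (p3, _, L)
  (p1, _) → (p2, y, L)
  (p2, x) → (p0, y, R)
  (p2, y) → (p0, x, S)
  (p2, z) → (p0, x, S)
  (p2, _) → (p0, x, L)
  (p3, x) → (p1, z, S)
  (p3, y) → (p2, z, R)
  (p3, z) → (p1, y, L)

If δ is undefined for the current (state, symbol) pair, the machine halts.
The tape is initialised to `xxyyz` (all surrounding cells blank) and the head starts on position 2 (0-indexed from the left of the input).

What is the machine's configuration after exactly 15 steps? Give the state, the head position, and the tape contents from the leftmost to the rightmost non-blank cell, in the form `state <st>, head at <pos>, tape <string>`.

state p1, head at 0, tape z_yzz

p0 | xx[y]yz   read y → write z, move L, go to p2
p2 | x[x]zyz   read x → write y, move R, go to p0
p0 | xy[z]yz   read z → write y, move R, go to p2
p2 | xyy[y]z   read y → write x, move S, go to p0
p0 | xyy[x]z   read x → write y, move L, go to p1
p1 | xy[y]yz   read y → write _, move L, go to p3
p3 | x[y]_yz   read y → write z, move R, go to p2
p2 | xz[_]yz   read _ → write x, move L, go to p0
p0 | x[z]xyz   read z → write y, move R, go to p2
p2 | xy[x]yz   read x → write y, move R, go to p0
p0 | xyy[y]z   read y → write z, move L, go to p2
p2 | xy[y]zz   read y → write x, move S, go to p0
p0 | xy[x]zz   read x → write y, move L, go to p1
p1 | x[y]yzz   read y → write _, move L, go to p3
p3 | [x]_yzz   read x → write z, move S, go to p1
p1 | [z]_yzz
After 15 steps: state p1, head at 0, tape z_yzz.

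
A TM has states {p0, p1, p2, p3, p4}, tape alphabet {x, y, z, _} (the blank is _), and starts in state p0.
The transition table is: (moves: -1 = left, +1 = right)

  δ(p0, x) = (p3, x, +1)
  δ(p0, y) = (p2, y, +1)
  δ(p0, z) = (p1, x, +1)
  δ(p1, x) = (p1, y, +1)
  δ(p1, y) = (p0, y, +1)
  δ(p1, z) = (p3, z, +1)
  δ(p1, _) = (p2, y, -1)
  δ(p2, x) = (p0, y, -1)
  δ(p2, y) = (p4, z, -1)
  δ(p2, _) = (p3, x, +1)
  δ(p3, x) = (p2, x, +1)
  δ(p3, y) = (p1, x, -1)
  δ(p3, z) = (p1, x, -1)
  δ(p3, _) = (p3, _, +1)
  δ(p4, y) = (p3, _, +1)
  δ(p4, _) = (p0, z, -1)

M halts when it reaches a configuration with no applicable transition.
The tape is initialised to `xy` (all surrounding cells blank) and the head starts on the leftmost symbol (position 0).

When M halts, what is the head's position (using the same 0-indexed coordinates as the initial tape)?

3

state=p0 head=0 tape=_[x]y__   (p0,x)→(p3,x,+1)
state=p3 head=1 tape=_x[y]__   (p3,y)→(p1,x,-1)
state=p1 head=0 tape=_[x]x__   (p1,x)→(p1,y,+1)
state=p1 head=1 tape=_y[x]__   (p1,x)→(p1,y,+1)
state=p1 head=2 tape=_yy[_]_   (p1,_)→(p2,y,-1)
state=p2 head=1 tape=_y[y]y_   (p2,y)→(p4,z,-1)
state=p4 head=0 tape=_[y]zy_   (p4,y)→(p3,_,+1)
state=p3 head=1 tape=__[z]y_   (p3,z)→(p1,x,-1)
state=p1 head=0 tape=_[_]xy_   (p1,_)→(p2,y,-1)
state=p2 head=-1 tape=[_]yxy_   (p2,_)→(p3,x,+1)
state=p3 head=0 tape=x[y]xy_   (p3,y)→(p1,x,-1)
state=p1 head=-1 tape=[x]xxy_   (p1,x)→(p1,y,+1)
state=p1 head=0 tape=y[x]xy_   (p1,x)→(p1,y,+1)
state=p1 head=1 tape=yy[x]y_   (p1,x)→(p1,y,+1)
state=p1 head=2 tape=yyy[y]_   (p1,y)→(p0,y,+1)
state=p0 head=3 tape=yyyy[_]
At halt the head is at cell 3.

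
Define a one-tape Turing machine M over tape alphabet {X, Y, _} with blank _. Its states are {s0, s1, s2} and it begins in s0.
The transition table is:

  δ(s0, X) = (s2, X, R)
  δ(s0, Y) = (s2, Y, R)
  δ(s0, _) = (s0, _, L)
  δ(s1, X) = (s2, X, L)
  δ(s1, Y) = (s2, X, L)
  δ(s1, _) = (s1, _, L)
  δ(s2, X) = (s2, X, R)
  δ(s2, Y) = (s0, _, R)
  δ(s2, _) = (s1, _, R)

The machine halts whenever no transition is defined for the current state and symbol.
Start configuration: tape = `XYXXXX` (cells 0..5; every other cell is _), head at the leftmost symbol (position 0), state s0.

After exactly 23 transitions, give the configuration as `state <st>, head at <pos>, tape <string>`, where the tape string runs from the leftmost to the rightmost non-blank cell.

state=s0 head=0 tape=[X]YXXXX__   (s0,X)→(s2,X,R)
state=s2 head=1 tape=X[Y]XXXX__   (s2,Y)→(s0,_,R)
state=s0 head=2 tape=X_[X]XXX__   (s0,X)→(s2,X,R)
state=s2 head=3 tape=X_X[X]XX__   (s2,X)→(s2,X,R)
state=s2 head=4 tape=X_XX[X]X__   (s2,X)→(s2,X,R)
state=s2 head=5 tape=X_XXX[X]__   (s2,X)→(s2,X,R)
state=s2 head=6 tape=X_XXXX[_]_   (s2,_)→(s1,_,R)
state=s1 head=7 tape=X_XXXX_[_]   (s1,_)→(s1,_,L)
state=s1 head=6 tape=X_XXXX[_]_   (s1,_)→(s1,_,L)
state=s1 head=5 tape=X_XXX[X]__   (s1,X)→(s2,X,L)
state=s2 head=4 tape=X_XX[X]X__   (s2,X)→(s2,X,R)
state=s2 head=5 tape=X_XXX[X]__   (s2,X)→(s2,X,R)
state=s2 head=6 tape=X_XXXX[_]_   (s2,_)→(s1,_,R)
state=s1 head=7 tape=X_XXXX_[_]   (s1,_)→(s1,_,L)
state=s1 head=6 tape=X_XXXX[_]_   (s1,_)→(s1,_,L)
state=s1 head=5 tape=X_XXX[X]__   (s1,X)→(s2,X,L)
state=s2 head=4 tape=X_XX[X]X__   (s2,X)→(s2,X,R)
state=s2 head=5 tape=X_XXX[X]__   (s2,X)→(s2,X,R)
state=s2 head=6 tape=X_XXXX[_]_   (s2,_)→(s1,_,R)
state=s1 head=7 tape=X_XXXX_[_]   (s1,_)→(s1,_,L)
state=s1 head=6 tape=X_XXXX[_]_   (s1,_)→(s1,_,L)
state=s1 head=5 tape=X_XXX[X]__   (s1,X)→(s2,X,L)
state=s2 head=4 tape=X_XX[X]X__   (s2,X)→(s2,X,R)
state=s2 head=5 tape=X_XXX[X]__
After 23 steps: state s2, head at 5, tape X_XXXX.

state s2, head at 5, tape X_XXXX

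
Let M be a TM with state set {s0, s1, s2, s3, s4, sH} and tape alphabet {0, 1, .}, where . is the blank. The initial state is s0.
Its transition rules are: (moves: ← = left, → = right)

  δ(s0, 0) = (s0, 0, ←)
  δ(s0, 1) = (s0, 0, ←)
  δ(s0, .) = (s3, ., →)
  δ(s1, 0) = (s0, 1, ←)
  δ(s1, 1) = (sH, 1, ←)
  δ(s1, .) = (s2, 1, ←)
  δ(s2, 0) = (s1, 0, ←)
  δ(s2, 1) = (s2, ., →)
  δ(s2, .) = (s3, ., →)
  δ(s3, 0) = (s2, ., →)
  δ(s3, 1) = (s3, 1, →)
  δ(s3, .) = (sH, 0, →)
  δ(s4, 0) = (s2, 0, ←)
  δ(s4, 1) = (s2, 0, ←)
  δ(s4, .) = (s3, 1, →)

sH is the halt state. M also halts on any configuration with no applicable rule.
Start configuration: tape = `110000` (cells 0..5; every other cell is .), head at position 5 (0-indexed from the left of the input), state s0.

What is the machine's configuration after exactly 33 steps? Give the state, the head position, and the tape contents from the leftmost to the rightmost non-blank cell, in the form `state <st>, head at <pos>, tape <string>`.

state s2, head at 2, tape 1100

state=s0 head=5 tape=.11000[0]   (s0,0)→(s0,0,←)
state=s0 head=4 tape=.1100[0]0   (s0,0)→(s0,0,←)
state=s0 head=3 tape=.110[0]00   (s0,0)→(s0,0,←)
state=s0 head=2 tape=.11[0]000   (s0,0)→(s0,0,←)
state=s0 head=1 tape=.1[1]0000   (s0,1)→(s0,0,←)
state=s0 head=0 tape=.[1]00000   (s0,1)→(s0,0,←)
state=s0 head=-1 tape=[.]000000   (s0,.)→(s3,.,→)
state=s3 head=0 tape=.[0]00000   (s3,0)→(s2,.,→)
state=s2 head=1 tape=..[0]0000   (s2,0)→(s1,0,←)
state=s1 head=0 tape=.[.]00000   (s1,.)→(s2,1,←)
state=s2 head=-1 tape=[.]100000   (s2,.)→(s3,.,→)
state=s3 head=0 tape=.[1]00000   (s3,1)→(s3,1,→)
state=s3 head=1 tape=.1[0]0000   (s3,0)→(s2,.,→)
state=s2 head=2 tape=.1.[0]000   (s2,0)→(s1,0,←)
state=s1 head=1 tape=.1[.]0000   (s1,.)→(s2,1,←)
state=s2 head=0 tape=.[1]10000   (s2,1)→(s2,.,→)
state=s2 head=1 tape=..[1]0000   (s2,1)→(s2,.,→)
state=s2 head=2 tape=...[0]000   (s2,0)→(s1,0,←)
state=s1 head=1 tape=..[.]0000   (s1,.)→(s2,1,←)
state=s2 head=0 tape=.[.]10000   (s2,.)→(s3,.,→)
state=s3 head=1 tape=..[1]0000   (s3,1)→(s3,1,→)
state=s3 head=2 tape=..1[0]000   (s3,0)→(s2,.,→)
state=s2 head=3 tape=..1.[0]00   (s2,0)→(s1,0,←)
state=s1 head=2 tape=..1[.]000   (s1,.)→(s2,1,←)
state=s2 head=1 tape=..[1]1000   (s2,1)→(s2,.,→)
state=s2 head=2 tape=...[1]000   (s2,1)→(s2,.,→)
state=s2 head=3 tape=....[0]00   (s2,0)→(s1,0,←)
state=s1 head=2 tape=...[.]000   (s1,.)→(s2,1,←)
state=s2 head=1 tape=..[.]1000   (s2,.)→(s3,.,→)
state=s3 head=2 tape=...[1]000   (s3,1)→(s3,1,→)
state=s3 head=3 tape=...1[0]00   (s3,0)→(s2,.,→)
state=s2 head=4 tape=...1.[0]0   (s2,0)→(s1,0,←)
state=s1 head=3 tape=...1[.]00   (s1,.)→(s2,1,←)
state=s2 head=2 tape=...[1]100
After 33 steps: state s2, head at 2, tape 1100.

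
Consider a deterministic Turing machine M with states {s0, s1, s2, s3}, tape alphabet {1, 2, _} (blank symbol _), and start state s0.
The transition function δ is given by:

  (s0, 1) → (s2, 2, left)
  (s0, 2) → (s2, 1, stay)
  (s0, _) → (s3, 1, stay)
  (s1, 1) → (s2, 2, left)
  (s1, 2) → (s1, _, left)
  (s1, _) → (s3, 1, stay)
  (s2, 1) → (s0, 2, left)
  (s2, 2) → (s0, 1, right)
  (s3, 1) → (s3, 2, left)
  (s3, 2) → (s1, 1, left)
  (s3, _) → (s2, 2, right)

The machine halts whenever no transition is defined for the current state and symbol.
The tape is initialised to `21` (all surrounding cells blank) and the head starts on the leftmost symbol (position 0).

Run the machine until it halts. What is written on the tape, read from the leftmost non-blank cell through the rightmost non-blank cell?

s0 | ___[2]1   read 2 → write 1, move stay, go to s2
s2 | ___[1]1   read 1 → write 2, move left, go to s0
s0 | __[_]21   read _ → write 1, move stay, go to s3
s3 | __[1]21   read 1 → write 2, move left, go to s3
s3 | _[_]221   read _ → write 2, move right, go to s2
s2 | _2[2]21   read 2 → write 1, move right, go to s0
s0 | _21[2]1   read 2 → write 1, move stay, go to s2
s2 | _21[1]1   read 1 → write 2, move left, go to s0
s0 | _2[1]21   read 1 → write 2, move left, go to s2
s2 | _[2]221   read 2 → write 1, move right, go to s0
s0 | _1[2]21   read 2 → write 1, move stay, go to s2
s2 | _1[1]21   read 1 → write 2, move left, go to s0
s0 | _[1]221   read 1 → write 2, move left, go to s2
s2 | [_]2221
The non-blank tape span at halt is 2221.

2221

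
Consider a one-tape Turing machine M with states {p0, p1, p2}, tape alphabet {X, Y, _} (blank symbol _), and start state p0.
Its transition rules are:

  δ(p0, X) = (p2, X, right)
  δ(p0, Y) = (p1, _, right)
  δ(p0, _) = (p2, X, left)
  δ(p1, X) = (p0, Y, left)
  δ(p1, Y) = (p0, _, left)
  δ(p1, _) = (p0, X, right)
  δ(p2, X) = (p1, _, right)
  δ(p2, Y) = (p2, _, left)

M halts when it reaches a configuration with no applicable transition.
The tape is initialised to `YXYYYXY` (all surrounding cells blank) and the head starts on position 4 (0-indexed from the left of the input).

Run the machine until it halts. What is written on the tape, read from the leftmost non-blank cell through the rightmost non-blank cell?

Y_XYXYY

p0 | YXYY[Y]XY   read Y → write _, move right, go to p1
p1 | YXYY_[X]Y   read X → write Y, move left, go to p0
p0 | YXYY[_]YY   read _ → write X, move left, go to p2
p2 | YXY[Y]XYY   read Y → write _, move left, go to p2
p2 | YX[Y]_XYY   read Y → write _, move left, go to p2
p2 | Y[X]__XYY   read X → write _, move right, go to p1
p1 | Y_[_]_XYY   read _ → write X, move right, go to p0
p0 | Y_X[_]XYY   read _ → write X, move left, go to p2
p2 | Y_[X]XXYY   read X → write _, move right, go to p1
p1 | Y__[X]XYY   read X → write Y, move left, go to p0
p0 | Y_[_]YXYY   read _ → write X, move left, go to p2
p2 | Y[_]XYXYY
The non-blank tape span at halt is Y_XYXYY.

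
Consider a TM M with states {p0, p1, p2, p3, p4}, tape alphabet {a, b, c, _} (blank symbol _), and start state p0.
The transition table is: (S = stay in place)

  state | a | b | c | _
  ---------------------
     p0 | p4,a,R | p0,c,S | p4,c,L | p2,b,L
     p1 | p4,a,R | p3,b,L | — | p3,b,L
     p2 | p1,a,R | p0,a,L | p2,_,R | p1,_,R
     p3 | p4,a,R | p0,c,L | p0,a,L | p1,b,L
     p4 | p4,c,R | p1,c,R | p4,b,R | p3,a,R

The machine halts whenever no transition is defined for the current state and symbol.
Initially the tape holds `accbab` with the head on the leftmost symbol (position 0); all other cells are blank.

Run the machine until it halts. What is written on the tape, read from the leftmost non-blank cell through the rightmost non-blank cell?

state=p0 head=0 tape=[a]ccbab___   (p0,a)→(p4,a,R)
state=p4 head=1 tape=a[c]cbab___   (p4,c)→(p4,b,R)
state=p4 head=2 tape=ab[c]bab___   (p4,c)→(p4,b,R)
state=p4 head=3 tape=abb[b]ab___   (p4,b)→(p1,c,R)
state=p1 head=4 tape=abbc[a]b___   (p1,a)→(p4,a,R)
state=p4 head=5 tape=abbca[b]___   (p4,b)→(p1,c,R)
state=p1 head=6 tape=abbcac[_]__   (p1,_)→(p3,b,L)
state=p3 head=5 tape=abbca[c]b__   (p3,c)→(p0,a,L)
state=p0 head=4 tape=abbc[a]ab__   (p0,a)→(p4,a,R)
state=p4 head=5 tape=abbca[a]b__   (p4,a)→(p4,c,R)
state=p4 head=6 tape=abbcac[b]__   (p4,b)→(p1,c,R)
state=p1 head=7 tape=abbcacc[_]_   (p1,_)→(p3,b,L)
state=p3 head=6 tape=abbcac[c]b_   (p3,c)→(p0,a,L)
state=p0 head=5 tape=abbca[c]ab_   (p0,c)→(p4,c,L)
state=p4 head=4 tape=abbc[a]cab_   (p4,a)→(p4,c,R)
state=p4 head=5 tape=abbcc[c]ab_   (p4,c)→(p4,b,R)
state=p4 head=6 tape=abbccb[a]b_   (p4,a)→(p4,c,R)
state=p4 head=7 tape=abbccbc[b]_   (p4,b)→(p1,c,R)
state=p1 head=8 tape=abbccbcc[_]   (p1,_)→(p3,b,L)
state=p3 head=7 tape=abbccbc[c]b   (p3,c)→(p0,a,L)
state=p0 head=6 tape=abbccb[c]ab   (p0,c)→(p4,c,L)
state=p4 head=5 tape=abbcc[b]cab   (p4,b)→(p1,c,R)
state=p1 head=6 tape=abbccc[c]ab
The non-blank tape span at halt is abbccccab.

abbccccab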